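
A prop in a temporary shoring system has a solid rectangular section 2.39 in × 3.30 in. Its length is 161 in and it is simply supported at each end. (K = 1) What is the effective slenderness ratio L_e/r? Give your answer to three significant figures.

For a rectangle r_min = b/√12 = 2.39/√12 = 0.6899 in
L_e = K·L = 1 × 161 = 161.0 in
λ = L_e / r_min = 161.00 / 0.6899 = 233

λ ≈ 233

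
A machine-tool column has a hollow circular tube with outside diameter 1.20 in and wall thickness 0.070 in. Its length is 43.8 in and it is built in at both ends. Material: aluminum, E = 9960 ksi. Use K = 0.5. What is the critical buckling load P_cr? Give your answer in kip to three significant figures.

P_cr ≈ 8.16 kip

Inner diameter d_i = 1.20 − 2×0.070 = 1.060 in
I = π(d_o⁴ − d_i⁴)/64 = π(1.20⁴ − 1.060⁴)/64 = 3.982×10^-2 in⁴
Effective length L_e = K·L = 0.5 × 43.8 = 21.90 in
P_cr = π²EI / L_e² = π² × 9960×10³ × 3.982×10^-2 / 21.90² = 8.161×10^3 lb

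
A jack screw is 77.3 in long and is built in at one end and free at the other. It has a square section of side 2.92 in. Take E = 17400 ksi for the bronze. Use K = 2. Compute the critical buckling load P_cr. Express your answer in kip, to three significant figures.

P_cr ≈ 43.5 kip

I = a⁴/12 = 2.92⁴/12 = 6.058 in⁴
Effective length L_e = K·L = 2 × 77.3 = 154.6 in
P_cr = π²EI / L_e² = π² × 17400×10³ × 6.058 / 154.6² = 4.353×10^4 lb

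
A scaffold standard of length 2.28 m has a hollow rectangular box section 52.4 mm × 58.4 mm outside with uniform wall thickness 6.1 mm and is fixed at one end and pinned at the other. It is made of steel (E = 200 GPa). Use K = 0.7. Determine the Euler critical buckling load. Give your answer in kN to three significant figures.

Inner dimensions: h_i = 58.4 − 2×6.1 = 46.20 mm, b_i = 52.4 − 2×6.1 = 40.20 mm
Weak-axis I_min = (h_o·b_o³ − h_i·b_i³)/12 with b_o = 52.4, b_i = 40.20 mm (shorter outer/inner sides).
I_min = (58.4×52.4³ − 46.20×40.20³)/12 = 4.501×10^5 mm⁴
I = 4.501×10^5 mm⁴ = 4.501×10^-7 m⁴
Effective length L_e = K·L = 0.7 × 2.28 = 1.596 m
P_cr = π²EI / L_e² = π² × 200×10⁹ × 4.501×10^-7 / 1.596² = 3.488×10^5 N

P_cr ≈ 349 kN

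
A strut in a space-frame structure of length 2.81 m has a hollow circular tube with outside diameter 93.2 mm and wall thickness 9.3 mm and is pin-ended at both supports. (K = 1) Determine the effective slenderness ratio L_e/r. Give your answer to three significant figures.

λ ≈ 94.2

Inner diameter d_i = 93.2 − 2×9.3 = 74.60 mm
I = π(d_o⁴ − d_i⁴)/64 = π(93.2⁴ − 74.60⁴)/64 = 2.183×10^6 mm⁴
A = 2.451×10^3 mm²;  r_min = √(I/A) = √(2.183×10^6/2.451×10^3) = 29.84 mm
L_e = K·L = 1 × 2.81 m = 2.810 m = 2810.0 mm
λ = L_e / r_min = 2810.0 / 29.84 = 94.2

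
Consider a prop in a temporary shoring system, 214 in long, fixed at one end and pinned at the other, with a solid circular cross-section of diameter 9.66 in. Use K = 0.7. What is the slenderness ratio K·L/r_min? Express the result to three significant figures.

For a solid circle r = d/4 = 9.66/4 = 2.415 in
L_e = K·L = 0.7 × 214 = 149.8 in
λ = L_e / r_min = 149.80 / 2.415 = 62.0

λ ≈ 62.0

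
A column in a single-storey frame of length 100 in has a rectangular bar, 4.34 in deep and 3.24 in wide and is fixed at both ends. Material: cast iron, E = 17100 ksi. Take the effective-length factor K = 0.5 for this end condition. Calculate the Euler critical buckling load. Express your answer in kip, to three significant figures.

P_cr ≈ 830 kip

Buckling occurs about the weak axis: I_min = h·b³/12 with b = 3.24 in (the shorter side).
I_min = 4.34×3.24³/12 = 12.30 in⁴
Effective length L_e = K·L = 0.5 × 100 = 50.00 in
P_cr = π²EI / L_e² = π² × 17100×10³ × 12.30 / 50.00² = 8.304×10^5 lb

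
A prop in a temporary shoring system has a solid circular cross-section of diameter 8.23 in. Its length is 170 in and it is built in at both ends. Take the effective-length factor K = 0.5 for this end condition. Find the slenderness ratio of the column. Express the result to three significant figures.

λ ≈ 41.3

For a solid circle r = d/4 = 8.23/4 = 2.058 in
L_e = K·L = 0.5 × 170 = 85.00 in
λ = L_e / r_min = 85.000 / 2.058 = 41.3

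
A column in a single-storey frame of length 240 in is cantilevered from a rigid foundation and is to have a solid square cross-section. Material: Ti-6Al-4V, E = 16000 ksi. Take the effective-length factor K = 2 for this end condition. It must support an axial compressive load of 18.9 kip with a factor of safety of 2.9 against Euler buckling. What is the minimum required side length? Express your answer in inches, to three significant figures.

Required P_cr = n·P = 2.9 × 18.9 = 54.81 kip
L_e = K·L = 2 × 240 = 480.0 in
Required I = P_cr·L_e²/(π²E) = 5.481×10^4 × 480.0² / (π² × 1.60×10^7) = 79.97 in⁴
Solid square: I = a⁴/12  ⇒  a = (12I)^(1/4) = (12×79.97)^(1/4) = 5.57 in

a ≈ 5.57 in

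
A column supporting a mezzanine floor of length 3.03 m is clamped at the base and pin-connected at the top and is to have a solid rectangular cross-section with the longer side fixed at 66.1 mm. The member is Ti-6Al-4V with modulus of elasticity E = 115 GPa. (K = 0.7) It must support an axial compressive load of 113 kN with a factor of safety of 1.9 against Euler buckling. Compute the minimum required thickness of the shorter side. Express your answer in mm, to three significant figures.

Required P_cr = n·P = 1.9 × 113 = 214.7 kN
L_e = K·L = 0.7 × 3.03 = 2.121 m
Required I = P_cr·L_e²/(π²E) = 2.147×10^5 × 2.121² / (π² × 1.15×10^11) = 8.510×10^-7 m⁴
I_req = 8.510×10^5 mm⁴
Rectangle, weak axis: I_min = h·b³/12 with h = 66.1 mm fixed  ⇒  b = (12I/h)^(1/3) = 53.7 mm

b ≈ 53.7 mm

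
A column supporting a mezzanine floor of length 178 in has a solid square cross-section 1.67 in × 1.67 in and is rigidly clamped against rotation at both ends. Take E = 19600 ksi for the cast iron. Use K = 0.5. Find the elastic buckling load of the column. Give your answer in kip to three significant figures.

I = a⁴/12 = 1.67⁴/12 = 0.6482 in⁴
Effective length L_e = K·L = 0.5 × 178 = 89.00 in
P_cr = π²EI / L_e² = π² × 19600×10³ × 0.6482 / 89.00² = 1.583×10^4 lb

P_cr ≈ 15.8 kip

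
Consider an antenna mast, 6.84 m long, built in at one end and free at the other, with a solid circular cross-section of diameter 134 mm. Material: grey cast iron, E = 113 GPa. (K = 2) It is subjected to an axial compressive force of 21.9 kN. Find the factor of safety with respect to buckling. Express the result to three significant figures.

I = πd⁴/64 = π×134⁴/64 = 1.583×10^7 mm⁴
I = 1.583×10^7 mm⁴ = 1.583×10^-5 m⁴
Effective length L_e = K·L = 2 × 6.84 = 13.68 m
P_cr = π²EI / L_e² = π² × 113×10⁹ × 1.583×10^-5 / 13.68² = 9.432×10^4 N
Factor of safety n = P_cr / P = 94.318 / 21.9 = 4.31

n ≈ 4.31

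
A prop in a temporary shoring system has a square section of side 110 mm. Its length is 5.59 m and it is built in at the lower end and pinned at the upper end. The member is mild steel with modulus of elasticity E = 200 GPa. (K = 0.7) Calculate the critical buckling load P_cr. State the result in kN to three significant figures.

P_cr ≈ 1570 kN

I = a⁴/12 = 110⁴/12 = 1.220×10^7 mm⁴
I = 1.220×10^7 mm⁴ = 1.220×10^-5 m⁴
Effective length L_e = K·L = 0.7 × 5.59 = 3.913 m
P_cr = π²EI / L_e² = π² × 200×10⁹ × 1.220×10^-5 / 3.913² = 1.573×10^6 N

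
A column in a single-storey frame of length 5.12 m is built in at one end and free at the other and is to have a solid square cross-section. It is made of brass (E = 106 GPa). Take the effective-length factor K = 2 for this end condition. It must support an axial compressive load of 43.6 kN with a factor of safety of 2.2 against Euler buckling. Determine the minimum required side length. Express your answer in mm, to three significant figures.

a ≈ 104 mm

Required P_cr = n·P = 2.2 × 43.6 = 95.92 kN
L_e = K·L = 2 × 5.12 = 10.24 m
Required I = P_cr·L_e²/(π²E) = 9.592×10^4 × 10.24² / (π² × 1.06×10^11) = 9.614×10^-6 m⁴
I_req = 9.614×10^6 mm⁴
Solid square: I = a⁴/12  ⇒  a = (12I)^(1/4) = (12×9.614×10^6)^(1/4) = 104 mm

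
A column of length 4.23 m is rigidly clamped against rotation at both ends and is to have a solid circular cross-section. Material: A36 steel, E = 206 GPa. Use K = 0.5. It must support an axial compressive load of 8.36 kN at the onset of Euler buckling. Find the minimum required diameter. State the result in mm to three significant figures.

d ≈ 24.7 mm

L_e = K·L = 0.5 × 4.23 = 2.115 m
Required I = P_cr·L_e²/(π²E) = 8.360×10^3 × 2.115² / (π² × 2.06×10^11) = 1.839×10^-8 m⁴
I_req = 1.839×10^4 mm⁴
Solid circle: I = πd⁴/64  ⇒  d = (64I/π)^(1/4) = (64×1.839×10^4/π)^(1/4) = 24.7 mm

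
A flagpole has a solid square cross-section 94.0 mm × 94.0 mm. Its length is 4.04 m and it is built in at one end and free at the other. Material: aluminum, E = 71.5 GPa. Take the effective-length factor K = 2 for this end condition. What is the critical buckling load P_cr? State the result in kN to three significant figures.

P_cr ≈ 70.3 kN

I = a⁴/12 = 94.0⁴/12 = 6.506×10^6 mm⁴
I = 6.506×10^6 mm⁴ = 6.506×10^-6 m⁴
Effective length L_e = K·L = 2 × 4.04 = 8.080 m
P_cr = π²EI / L_e² = π² × 71.5×10⁹ × 6.506×10^-6 / 8.080² = 7.033×10^4 N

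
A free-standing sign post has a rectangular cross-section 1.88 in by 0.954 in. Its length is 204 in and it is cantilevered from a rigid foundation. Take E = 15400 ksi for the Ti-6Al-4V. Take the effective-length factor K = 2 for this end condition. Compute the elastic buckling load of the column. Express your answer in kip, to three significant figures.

Buckling occurs about the weak axis: I_min = h·b³/12 with b = 0.954 in (the shorter side).
I_min = 1.88×0.954³/12 = 0.1360 in⁴
Effective length L_e = K·L = 2 × 204 = 408.0 in
P_cr = π²EI / L_e² = π² × 15400×10³ × 0.1360 / 408.0² = 124.2 lb

P_cr ≈ 0.124 kip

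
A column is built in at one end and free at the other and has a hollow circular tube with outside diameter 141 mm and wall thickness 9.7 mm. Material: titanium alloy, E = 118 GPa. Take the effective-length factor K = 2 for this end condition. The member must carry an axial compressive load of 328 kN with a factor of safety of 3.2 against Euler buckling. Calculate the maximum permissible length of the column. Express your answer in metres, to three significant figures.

Inner diameter d_i = 141 − 2×9.7 = 121.6 mm
I = π(d_o⁴ − d_i⁴)/64 = π(141⁴ − 121.6⁴)/64 = 8.669×10^6 mm⁴
I = 8.669×10^-6 m⁴
Required critical load P_cr = n·P = 3.2 × 328 = 1050 kN = 1.050×10^6 N
From P_cr = π²EI/(K·L)²:  L = (1/K)·√(π²EI/P_cr) = (1/2)·√(π²×1.18×10^11×8.669×10^-6/1.050×10^6)
L = 1.55 m

L_max ≈ 1.55 m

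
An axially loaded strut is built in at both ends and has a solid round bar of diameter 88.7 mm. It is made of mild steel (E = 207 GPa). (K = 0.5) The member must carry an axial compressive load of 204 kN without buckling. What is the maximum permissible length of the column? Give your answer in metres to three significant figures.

I = πd⁴/64 = π×88.7⁴/64 = 3.039×10^6 mm⁴
I = 3.039×10^-6 m⁴
At the buckling limit P_cr = P = 2.040×10^5 N
From P_cr = π²EI/(K·L)²:  L = (1/K)·√(π²EI/P_cr) = (1/0.5)·√(π²×2.07×10^11×3.039×10^-6/2.040×10^5)
L = 11.0 m

L_max ≈ 11.0 m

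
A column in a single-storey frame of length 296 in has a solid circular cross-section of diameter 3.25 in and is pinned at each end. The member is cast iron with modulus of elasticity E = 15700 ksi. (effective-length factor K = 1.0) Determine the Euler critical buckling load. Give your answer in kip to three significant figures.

P_cr ≈ 9.69 kip

I = πd⁴/64 = π×3.25⁴/64 = 5.477 in⁴
Effective length L_e = K·L = 1 × 296 = 296.0 in
P_cr = π²EI / L_e² = π² × 15700×10³ × 5.477 / 296.0² = 9.685×10^3 lb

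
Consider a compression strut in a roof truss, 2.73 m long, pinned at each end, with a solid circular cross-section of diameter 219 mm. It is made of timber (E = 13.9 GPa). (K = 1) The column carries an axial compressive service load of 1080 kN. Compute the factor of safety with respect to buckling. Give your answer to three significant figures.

I = πd⁴/64 = π×219⁴/64 = 1.129×10^8 mm⁴
I = 1.129×10^8 mm⁴ = 1.129×10^-4 m⁴
Effective length L_e = K·L = 1 × 2.73 = 2.730 m
P_cr = π²EI / L_e² = π² × 13.9×10⁹ × 1.129×10^-4 / 2.730² = 2.078×10^6 N
Factor of safety n = P_cr / P = 2078.4 / 1080 = 1.92

n ≈ 1.92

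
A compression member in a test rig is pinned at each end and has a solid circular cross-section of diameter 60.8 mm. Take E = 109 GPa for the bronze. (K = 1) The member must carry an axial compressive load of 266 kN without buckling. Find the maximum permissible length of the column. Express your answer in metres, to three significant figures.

I = πd⁴/64 = π×60.8⁴/64 = 6.708×10^5 mm⁴
I = 6.708×10^-7 m⁴
At the buckling limit P_cr = P = 2.660×10^5 N
From P_cr = π²EI/(K·L)²:  L = (1/K)·√(π²EI/P_cr) = (1/1)·√(π²×1.09×10^11×6.708×10^-7/2.660×10^5)
L = 1.65 m

L_max ≈ 1.65 m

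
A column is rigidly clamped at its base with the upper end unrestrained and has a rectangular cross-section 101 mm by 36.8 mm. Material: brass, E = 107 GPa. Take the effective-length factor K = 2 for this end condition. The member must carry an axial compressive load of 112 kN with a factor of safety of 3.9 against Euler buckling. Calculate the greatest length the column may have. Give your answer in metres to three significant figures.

Buckling occurs about the weak axis: I_min = h·b³/12 with b = 36.8 mm (the shorter side).
I_min = 101×36.8³/12 = 4.195×10^5 mm⁴
I = 4.195×10^-7 m⁴
Required critical load P_cr = n·P = 3.9 × 112 = 436.8 kN = 4.368×10^5 N
From P_cr = π²EI/(K·L)²:  L = (1/K)·√(π²EI/P_cr) = (1/2)·√(π²×1.07×10^11×4.195×10^-7/4.368×10^5)
L = 0.504 m

L_max ≈ 0.504 m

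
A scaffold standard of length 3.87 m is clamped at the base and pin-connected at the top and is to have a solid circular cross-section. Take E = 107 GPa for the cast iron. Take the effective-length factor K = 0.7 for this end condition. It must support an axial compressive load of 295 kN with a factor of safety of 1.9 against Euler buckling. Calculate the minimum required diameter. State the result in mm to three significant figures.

Required P_cr = n·P = 1.9 × 295 = 560.5 kN
L_e = K·L = 0.7 × 3.87 = 2.709 m
Required I = P_cr·L_e²/(π²E) = 5.605×10^5 × 2.709² / (π² × 1.07×10^11) = 3.895×10^-6 m⁴
I_req = 3.895×10^6 mm⁴
Solid circle: I = πd⁴/64  ⇒  d = (64I/π)^(1/4) = (64×3.895×10^6/π)^(1/4) = 94.4 mm

d ≈ 94.4 mm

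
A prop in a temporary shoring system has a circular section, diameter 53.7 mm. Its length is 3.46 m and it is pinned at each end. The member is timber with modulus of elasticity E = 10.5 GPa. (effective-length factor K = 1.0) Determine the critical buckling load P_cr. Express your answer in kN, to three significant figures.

I = πd⁴/64 = π×53.7⁴/64 = 4.082×10^5 mm⁴
I = 4.082×10^5 mm⁴ = 4.082×10^-7 m⁴
Effective length L_e = K·L = 1 × 3.46 = 3.460 m
P_cr = π²EI / L_e² = π² × 10.5×10⁹ × 4.082×10^-7 / 3.460² = 3.533×10^3 N

P_cr ≈ 3.53 kN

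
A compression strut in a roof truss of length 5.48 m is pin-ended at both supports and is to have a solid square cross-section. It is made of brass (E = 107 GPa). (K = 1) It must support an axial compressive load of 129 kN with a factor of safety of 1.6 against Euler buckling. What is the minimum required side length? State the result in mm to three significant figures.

Required P_cr = n·P = 1.6 × 129 = 206.4 kN
L_e = K·L = 1 × 5.48 = 5.480 m
Required I = P_cr·L_e²/(π²E) = 2.064×10^5 × 5.480² / (π² × 1.07×10^11) = 5.869×10^-6 m⁴
I_req = 5.869×10^6 mm⁴
Solid square: I = a⁴/12  ⇒  a = (12I)^(1/4) = (12×5.869×10^6)^(1/4) = 91.6 mm

a ≈ 91.6 mm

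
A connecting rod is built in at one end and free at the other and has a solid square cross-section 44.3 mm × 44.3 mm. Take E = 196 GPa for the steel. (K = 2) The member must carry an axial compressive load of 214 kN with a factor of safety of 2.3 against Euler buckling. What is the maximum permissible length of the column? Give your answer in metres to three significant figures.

L_max ≈ 0.562 m

I = a⁴/12 = 44.3⁴/12 = 3.209×10^5 mm⁴
I = 3.209×10^-7 m⁴
Required critical load P_cr = n·P = 2.3 × 214 = 492.2 kN = 4.922×10^5 N
From P_cr = π²EI/(K·L)²:  L = (1/K)·√(π²EI/P_cr) = (1/2)·√(π²×1.96×10^11×3.209×10^-7/4.922×10^5)
L = 0.562 m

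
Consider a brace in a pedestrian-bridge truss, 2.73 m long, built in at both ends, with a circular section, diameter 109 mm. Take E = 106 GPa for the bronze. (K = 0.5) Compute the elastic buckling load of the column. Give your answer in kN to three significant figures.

I = πd⁴/64 = π×109⁴/64 = 6.929×10^6 mm⁴
I = 6.929×10^6 mm⁴ = 6.929×10^-6 m⁴
Effective length L_e = K·L = 0.5 × 2.73 = 1.365 m
P_cr = π²EI / L_e² = π² × 106×10⁹ × 6.929×10^-6 / 1.365² = 3.891×10^6 N

P_cr ≈ 3890 kN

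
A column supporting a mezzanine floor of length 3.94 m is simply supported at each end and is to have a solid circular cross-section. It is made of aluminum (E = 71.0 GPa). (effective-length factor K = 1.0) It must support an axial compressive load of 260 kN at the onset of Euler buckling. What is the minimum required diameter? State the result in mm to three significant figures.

L_e = K·L = 1 × 3.94 = 3.940 m
Required I = P_cr·L_e²/(π²E) = 2.600×10^5 × 3.940² / (π² × 7.10×10^10) = 5.760×10^-6 m⁴
I_req = 5.760×10^6 mm⁴
Solid circle: I = πd⁴/64  ⇒  d = (64I/π)^(1/4) = (64×5.760×10^6/π)^(1/4) = 104 mm

d ≈ 104 mm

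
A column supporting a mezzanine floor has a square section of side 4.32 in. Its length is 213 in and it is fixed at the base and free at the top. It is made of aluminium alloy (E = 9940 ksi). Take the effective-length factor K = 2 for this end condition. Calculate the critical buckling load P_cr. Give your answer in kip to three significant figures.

I = a⁴/12 = 4.32⁴/12 = 29.02 in⁴
Effective length L_e = K·L = 2 × 213 = 426.0 in
P_cr = π²EI / L_e² = π² × 9940×10³ × 29.02 / 426.0² = 1.569×10^4 lb

P_cr ≈ 15.7 kip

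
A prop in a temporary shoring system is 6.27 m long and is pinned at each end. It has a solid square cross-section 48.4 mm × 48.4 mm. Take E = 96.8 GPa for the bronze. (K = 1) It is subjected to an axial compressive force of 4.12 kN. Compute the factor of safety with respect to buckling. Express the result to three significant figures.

n ≈ 2.70

I = a⁴/12 = 48.4⁴/12 = 4.573×10^5 mm⁴
I = 4.573×10^5 mm⁴ = 4.573×10^-7 m⁴
Effective length L_e = K·L = 1 × 6.27 = 6.270 m
P_cr = π²EI / L_e² = π² × 96.8×10⁹ × 4.573×10^-7 / 6.270² = 1.111×10^4 N
Factor of safety n = P_cr / P = 11.113 / 4.12 = 2.70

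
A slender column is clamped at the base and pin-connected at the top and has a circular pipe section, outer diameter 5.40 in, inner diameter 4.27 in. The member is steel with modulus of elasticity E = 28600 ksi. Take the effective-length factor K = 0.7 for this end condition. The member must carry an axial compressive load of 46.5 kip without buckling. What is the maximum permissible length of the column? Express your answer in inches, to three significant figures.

L_max ≈ 561 in

d_o = 5.40 in, d_i = 4.27 in
I = π(d_o⁴ − d_i⁴)/64 = π(5.40⁴ − 4.270⁴)/64 = 25.42 in⁴
At the buckling limit P_cr = P = 4.650×10^4 lb
From P_cr = π²EI/(K·L)²:  L = (1/K)·√(π²EI/P_cr) = (1/0.7)·√(π²×2.86×10^7×25.42/4.650×10^4)
L = 561 in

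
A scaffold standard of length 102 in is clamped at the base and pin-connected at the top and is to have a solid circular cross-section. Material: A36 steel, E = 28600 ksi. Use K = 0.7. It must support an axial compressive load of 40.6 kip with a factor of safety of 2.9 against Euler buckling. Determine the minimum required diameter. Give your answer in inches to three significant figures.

d ≈ 2.57 in

Required P_cr = n·P = 2.9 × 40.6 = 117.7 kip
L_e = K·L = 0.7 × 102 = 71.40 in
Required I = P_cr·L_e²/(π²E) = 1.177×10^5 × 71.40² / (π² × 2.86×10^7) = 2.126 in⁴
Solid circle: I = πd⁴/64  ⇒  d = (64I/π)^(1/4) = (64×2.126/π)^(1/4) = 2.57 in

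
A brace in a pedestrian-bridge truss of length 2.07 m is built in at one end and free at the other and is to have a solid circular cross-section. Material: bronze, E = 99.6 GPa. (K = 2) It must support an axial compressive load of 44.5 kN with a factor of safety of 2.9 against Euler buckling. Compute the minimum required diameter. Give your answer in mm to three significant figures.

Required P_cr = n·P = 2.9 × 44.5 = 129.0 kN
L_e = K·L = 2 × 2.07 = 4.140 m
Required I = P_cr·L_e²/(π²E) = 1.290×10^5 × 4.140² / (π² × 9.96×10^10) = 2.250×10^-6 m⁴
I_req = 2.250×10^6 mm⁴
Solid circle: I = πd⁴/64  ⇒  d = (64I/π)^(1/4) = (64×2.250×10^6/π)^(1/4) = 82.3 mm

d ≈ 82.3 mm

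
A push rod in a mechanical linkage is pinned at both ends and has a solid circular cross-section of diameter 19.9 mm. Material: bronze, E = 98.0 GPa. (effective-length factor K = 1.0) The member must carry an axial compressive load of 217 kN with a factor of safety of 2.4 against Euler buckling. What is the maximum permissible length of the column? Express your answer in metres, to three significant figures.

L_max ≈ 0.120 m

I = πd⁴/64 = π×19.9⁴/64 = 7.698×10^3 mm⁴
I = 7.698×10^-9 m⁴
Required critical load P_cr = n·P = 2.4 × 217 = 520.8 kN = 5.208×10^5 N
From P_cr = π²EI/(K·L)²:  L = (1/K)·√(π²EI/P_cr) = (1/1)·√(π²×9.80×10^10×7.698×10^-9/5.208×10^5)
L = 0.120 m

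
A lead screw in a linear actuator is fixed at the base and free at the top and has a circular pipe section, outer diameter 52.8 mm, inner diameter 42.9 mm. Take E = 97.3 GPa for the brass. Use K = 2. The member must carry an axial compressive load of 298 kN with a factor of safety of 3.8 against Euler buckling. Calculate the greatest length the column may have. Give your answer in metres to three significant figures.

d_o = 52.8 mm, d_i = 42.9 mm
I = π(d_o⁴ − d_i⁴)/64 = π(52.8⁴ − 42.90⁴)/64 = 2.152×10^5 mm⁴
I = 2.152×10^-7 m⁴
Required critical load P_cr = n·P = 3.8 × 298 = 1132 kN = 1.132×10^6 N
From P_cr = π²EI/(K·L)²:  L = (1/K)·√(π²EI/P_cr) = (1/2)·√(π²×9.73×10^10×2.152×10^-7/1.132×10^6)
L = 0.214 m

L_max ≈ 0.214 m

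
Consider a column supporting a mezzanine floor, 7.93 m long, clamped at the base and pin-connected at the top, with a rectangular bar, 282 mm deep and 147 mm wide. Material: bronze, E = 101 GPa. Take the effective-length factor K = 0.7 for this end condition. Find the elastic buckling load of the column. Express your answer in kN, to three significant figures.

P_cr ≈ 2410 kN

Buckling occurs about the weak axis: I_min = h·b³/12 with b = 147 mm (the shorter side).
I_min = 282×147³/12 = 7.465×10^7 mm⁴
I = 7.465×10^7 mm⁴ = 7.465×10^-5 m⁴
Effective length L_e = K·L = 0.7 × 7.93 = 5.551 m
P_cr = π²EI / L_e² = π² × 101×10⁹ × 7.465×10^-5 / 5.551² = 2.415×10^6 N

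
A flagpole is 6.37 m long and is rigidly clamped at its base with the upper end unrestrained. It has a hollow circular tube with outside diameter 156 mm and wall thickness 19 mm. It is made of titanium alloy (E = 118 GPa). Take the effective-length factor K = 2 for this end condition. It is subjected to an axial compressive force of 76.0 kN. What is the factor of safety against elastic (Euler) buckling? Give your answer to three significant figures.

n ≈ 1.85

Inner diameter d_i = 156 − 2×19 = 118.0 mm
I = π(d_o⁴ − d_i⁴)/64 = π(156⁴ − 118.0⁴)/64 = 1.955×10^7 mm⁴
I = 1.955×10^7 mm⁴ = 1.955×10^-5 m⁴
Effective length L_e = K·L = 2 × 6.37 = 12.74 m
P_cr = π²EI / L_e² = π² × 118×10⁹ × 1.955×10^-5 / 12.74² = 1.403×10^5 N
Factor of safety n = P_cr / P = 140.31 / 76.0 = 1.85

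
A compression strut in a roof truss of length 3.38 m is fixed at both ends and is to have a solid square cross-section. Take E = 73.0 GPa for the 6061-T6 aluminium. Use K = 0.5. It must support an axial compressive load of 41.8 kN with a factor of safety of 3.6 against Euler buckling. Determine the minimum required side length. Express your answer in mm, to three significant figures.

Required P_cr = n·P = 3.6 × 41.8 = 150.5 kN
L_e = K·L = 0.5 × 3.38 = 1.690 m
Required I = P_cr·L_e²/(π²E) = 1.505×10^5 × 1.690² / (π² × 7.30×10^10) = 5.965×10^-7 m⁴
I_req = 5.965×10^5 mm⁴
Solid square: I = a⁴/12  ⇒  a = (12I)^(1/4) = (12×5.965×10^5)^(1/4) = 51.7 mm

a ≈ 51.7 mm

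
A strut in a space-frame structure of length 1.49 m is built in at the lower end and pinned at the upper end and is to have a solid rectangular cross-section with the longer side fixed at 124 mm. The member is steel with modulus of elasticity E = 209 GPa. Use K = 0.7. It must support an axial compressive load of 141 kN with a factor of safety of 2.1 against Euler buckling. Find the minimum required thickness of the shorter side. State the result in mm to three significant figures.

Required P_cr = n·P = 2.1 × 141 = 296.1 kN
L_e = K·L = 0.7 × 1.49 = 1.043 m
Required I = P_cr·L_e²/(π²E) = 2.961×10^5 × 1.043² / (π² × 2.09×10^11) = 1.562×10^-7 m⁴
I_req = 1.562×10^5 mm⁴
Rectangle, weak axis: I_min = h·b³/12 with h = 124 mm fixed  ⇒  b = (12I/h)^(1/3) = 24.7 mm

b ≈ 24.7 mm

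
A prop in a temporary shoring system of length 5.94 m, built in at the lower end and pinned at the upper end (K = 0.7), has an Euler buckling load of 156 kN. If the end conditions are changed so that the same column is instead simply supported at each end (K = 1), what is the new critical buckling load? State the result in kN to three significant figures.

P_cr ≈ 76.4 kN

P_cr ∝ 1/K², so P_cr,new = P_cr,old × (K_old/K_new)² = 156 × (0.7/1)²
= 156 × 0.4900 = 76.4 kN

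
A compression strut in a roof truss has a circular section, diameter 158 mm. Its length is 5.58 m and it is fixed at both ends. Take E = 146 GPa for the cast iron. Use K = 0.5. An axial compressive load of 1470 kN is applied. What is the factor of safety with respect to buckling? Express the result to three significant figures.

n ≈ 3.85

I = πd⁴/64 = π×158⁴/64 = 3.059×10^7 mm⁴
I = 3.059×10^7 mm⁴ = 3.059×10^-5 m⁴
Effective length L_e = K·L = 0.5 × 5.58 = 2.790 m
P_cr = π²EI / L_e² = π² × 146×10⁹ × 3.059×10^-5 / 2.790² = 5.663×10^6 N
Factor of safety n = P_cr / P = 5662.9 / 1470 = 3.85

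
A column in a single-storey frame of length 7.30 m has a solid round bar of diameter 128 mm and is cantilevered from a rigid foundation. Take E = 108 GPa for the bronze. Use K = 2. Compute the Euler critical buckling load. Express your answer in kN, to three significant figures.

I = πd⁴/64 = π×128⁴/64 = 1.318×10^7 mm⁴
I = 1.318×10^7 mm⁴ = 1.318×10^-5 m⁴
Effective length L_e = K·L = 2 × 7.30 = 14.60 m
P_cr = π²EI / L_e² = π² × 108×10⁹ × 1.318×10^-5 / 14.60² = 6.589×10^4 N

P_cr ≈ 65.9 kN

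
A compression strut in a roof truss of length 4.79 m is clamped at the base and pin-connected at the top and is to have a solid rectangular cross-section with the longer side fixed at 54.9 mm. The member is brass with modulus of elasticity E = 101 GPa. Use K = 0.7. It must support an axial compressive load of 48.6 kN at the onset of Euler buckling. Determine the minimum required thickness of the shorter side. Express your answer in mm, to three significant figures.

b ≈ 49.3 mm

L_e = K·L = 0.7 × 4.79 = 3.353 m
Required I = P_cr·L_e²/(π²E) = 4.860×10^4 × 3.353² / (π² × 1.01×10^11) = 5.481×10^-7 m⁴
I_req = 5.481×10^5 mm⁴
Rectangle, weak axis: I_min = h·b³/12 with h = 54.9 mm fixed  ⇒  b = (12I/h)^(1/3) = 49.3 mm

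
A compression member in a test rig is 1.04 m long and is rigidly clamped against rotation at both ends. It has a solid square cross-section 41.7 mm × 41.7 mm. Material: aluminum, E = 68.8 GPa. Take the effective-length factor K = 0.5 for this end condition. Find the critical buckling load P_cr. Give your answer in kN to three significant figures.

I = a⁴/12 = 41.7⁴/12 = 2.520×10^5 mm⁴
I = 2.520×10^5 mm⁴ = 2.520×10^-7 m⁴
Effective length L_e = K·L = 0.5 × 1.04 = 0.5200 m
P_cr = π²EI / L_e² = π² × 68.8×10⁹ × 2.520×10^-7 / 0.5200² = 6.328×10^5 N

P_cr ≈ 633 kN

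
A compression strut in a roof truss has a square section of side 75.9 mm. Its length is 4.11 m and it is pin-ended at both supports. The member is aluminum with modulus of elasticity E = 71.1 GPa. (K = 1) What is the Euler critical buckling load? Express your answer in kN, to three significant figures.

I = a⁴/12 = 75.9⁴/12 = 2.766×10^6 mm⁴
I = 2.766×10^6 mm⁴ = 2.766×10^-6 m⁴
Effective length L_e = K·L = 1 × 4.11 = 4.110 m
P_cr = π²EI / L_e² = π² × 71.1×10⁹ × 2.766×10^-6 / 4.110² = 1.149×10^5 N

P_cr ≈ 115 kN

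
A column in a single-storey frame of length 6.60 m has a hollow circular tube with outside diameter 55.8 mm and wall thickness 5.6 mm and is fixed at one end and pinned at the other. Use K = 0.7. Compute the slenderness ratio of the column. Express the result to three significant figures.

λ ≈ 259

Inner diameter d_i = 55.8 − 2×5.6 = 44.60 mm
I = π(d_o⁴ − d_i⁴)/64 = π(55.8⁴ − 44.60⁴)/64 = 2.817×10^5 mm⁴
A = 883.2 mm²;  r_min = √(I/A) = √(2.817×10^5/883.2) = 17.86 mm
L_e = K·L = 0.7 × 6.60 m = 4.620 m = 4620.0 mm
λ = L_e / r_min = 4620.0 / 17.86 = 259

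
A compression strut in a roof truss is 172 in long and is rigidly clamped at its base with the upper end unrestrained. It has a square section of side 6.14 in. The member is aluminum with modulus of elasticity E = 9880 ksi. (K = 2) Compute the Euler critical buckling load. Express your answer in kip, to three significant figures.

P_cr ≈ 97.6 kip

I = a⁴/12 = 6.14⁴/12 = 118.4 in⁴
Effective length L_e = K·L = 2 × 172 = 344.0 in
P_cr = π²EI / L_e² = π² × 9880×10³ × 118.4 / 344.0² = 9.760×10^4 lb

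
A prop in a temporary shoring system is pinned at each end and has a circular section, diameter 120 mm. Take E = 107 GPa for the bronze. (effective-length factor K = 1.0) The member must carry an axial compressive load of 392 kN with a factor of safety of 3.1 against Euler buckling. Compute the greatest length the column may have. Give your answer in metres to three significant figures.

I = πd⁴/64 = π×120⁴/64 = 1.018×10^7 mm⁴
I = 1.018×10^-5 m⁴
Required critical load P_cr = n·P = 3.1 × 392 = 1215 kN = 1.215×10^6 N
From P_cr = π²EI/(K·L)²:  L = (1/K)·√(π²EI/P_cr) = (1/1)·√(π²×1.07×10^11×1.018×10^-5/1.215×10^6)
L = 2.97 m

L_max ≈ 2.97 m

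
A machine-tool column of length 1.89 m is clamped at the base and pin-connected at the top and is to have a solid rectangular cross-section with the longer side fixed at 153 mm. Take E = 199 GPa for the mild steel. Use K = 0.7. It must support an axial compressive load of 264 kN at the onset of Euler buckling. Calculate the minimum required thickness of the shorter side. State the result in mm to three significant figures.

L_e = K·L = 0.7 × 1.89 = 1.323 m
Required I = P_cr·L_e²/(π²E) = 2.640×10^5 × 1.323² / (π² × 1.99×10^11) = 2.353×10^-7 m⁴
I_req = 2.353×10^5 mm⁴
Rectangle, weak axis: I_min = h·b³/12 with h = 153 mm fixed  ⇒  b = (12I/h)^(1/3) = 26.4 mm

b ≈ 26.4 mm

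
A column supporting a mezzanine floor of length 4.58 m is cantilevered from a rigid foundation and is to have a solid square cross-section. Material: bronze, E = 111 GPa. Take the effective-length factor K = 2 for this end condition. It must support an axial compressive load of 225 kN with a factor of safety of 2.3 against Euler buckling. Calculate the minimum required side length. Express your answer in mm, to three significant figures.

Required P_cr = n·P = 2.3 × 225 = 517.5 kN
L_e = K·L = 2 × 4.58 = 9.160 m
Required I = P_cr·L_e²/(π²E) = 5.175×10^5 × 9.160² / (π² × 1.11×10^11) = 3.963×10^-5 m⁴
I_req = 3.963×10^7 mm⁴
Solid square: I = a⁴/12  ⇒  a = (12I)^(1/4) = (12×3.963×10^7)^(1/4) = 148 mm

a ≈ 148 mm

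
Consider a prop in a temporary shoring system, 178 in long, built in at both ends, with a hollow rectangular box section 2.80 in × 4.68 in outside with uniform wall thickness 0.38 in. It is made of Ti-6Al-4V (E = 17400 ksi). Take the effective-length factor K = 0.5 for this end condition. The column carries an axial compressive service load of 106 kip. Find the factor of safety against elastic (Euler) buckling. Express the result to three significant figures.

Inner dimensions: h_i = 4.68 − 2×0.38 = 3.920 in, b_i = 2.80 − 2×0.38 = 2.040 in
Weak-axis I_min = (h_o·b_o³ − h_i·b_i³)/12 with b_o = 2.80, b_i = 2.040 in (shorter outer/inner sides).
I_min = (4.68×2.80³ − 3.920×2.040³)/12 = 5.788 in⁴
Effective length L_e = K·L = 0.5 × 178 = 89.00 in
P_cr = π²EI / L_e² = π² × 17400×10³ × 5.788 / 89.00² = 1.255×10^5 lb
Factor of safety n = P_cr / P = 125.49 / 106 = 1.18

n ≈ 1.18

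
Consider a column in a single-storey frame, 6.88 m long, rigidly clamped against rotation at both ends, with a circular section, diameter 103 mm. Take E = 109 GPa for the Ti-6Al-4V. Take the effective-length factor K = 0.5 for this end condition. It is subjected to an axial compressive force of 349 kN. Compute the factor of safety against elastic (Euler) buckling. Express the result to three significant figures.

n ≈ 1.44

I = πd⁴/64 = π×103⁴/64 = 5.525×10^6 mm⁴
I = 5.525×10^6 mm⁴ = 5.525×10^-6 m⁴
Effective length L_e = K·L = 0.5 × 6.88 = 3.440 m
P_cr = π²EI / L_e² = π² × 109×10⁹ × 5.525×10^-6 / 3.440² = 5.023×10^5 N
Factor of safety n = P_cr / P = 502.26 / 349 = 1.44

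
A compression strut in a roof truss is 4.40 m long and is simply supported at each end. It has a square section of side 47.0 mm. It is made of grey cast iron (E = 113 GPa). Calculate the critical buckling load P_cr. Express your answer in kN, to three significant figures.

P_cr ≈ 23.4 kN

I = a⁴/12 = 47.0⁴/12 = 4.066×10^5 mm⁴
I = 4.066×10^5 mm⁴ = 4.066×10^-7 m⁴
Effective length L_e = K·L = 1 × 4.40 = 4.400 m
P_cr = π²EI / L_e² = π² × 113×10⁹ × 4.066×10^-7 / 4.400² = 2.343×10^4 N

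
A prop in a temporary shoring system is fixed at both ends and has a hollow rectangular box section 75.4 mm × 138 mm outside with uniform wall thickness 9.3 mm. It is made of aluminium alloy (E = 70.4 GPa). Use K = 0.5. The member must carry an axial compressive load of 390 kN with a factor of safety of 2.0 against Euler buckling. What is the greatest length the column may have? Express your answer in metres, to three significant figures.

L_max ≈ 3.33 m

Inner dimensions: h_i = 138 − 2×9.3 = 119.4 mm, b_i = 75.4 − 2×9.3 = 56.80 mm
Weak-axis I_min = (h_o·b_o³ − h_i·b_i³)/12 with b_o = 75.4, b_i = 56.80 mm (shorter outer/inner sides).
I_min = (138×75.4³ − 119.4×56.80³)/12 = 3.106×10^6 mm⁴
I = 3.106×10^-6 m⁴
Required critical load P_cr = n·P = 2.0 × 390 = 780.0 kN = 7.800×10^5 N
From P_cr = π²EI/(K·L)²:  L = (1/K)·√(π²EI/P_cr) = (1/0.5)·√(π²×7.04×10^10×3.106×10^-6/7.800×10^5)
L = 3.33 m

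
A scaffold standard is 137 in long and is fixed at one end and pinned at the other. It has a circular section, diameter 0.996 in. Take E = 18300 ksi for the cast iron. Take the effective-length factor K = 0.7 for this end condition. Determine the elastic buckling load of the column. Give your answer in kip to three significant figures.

P_cr ≈ 0.949 kip

I = πd⁴/64 = π×0.996⁴/64 = 4.831×10^-2 in⁴
Effective length L_e = K·L = 0.7 × 137 = 95.90 in
P_cr = π²EI / L_e² = π² × 18300×10³ × 4.831×10^-2 / 95.90² = 948.7 lb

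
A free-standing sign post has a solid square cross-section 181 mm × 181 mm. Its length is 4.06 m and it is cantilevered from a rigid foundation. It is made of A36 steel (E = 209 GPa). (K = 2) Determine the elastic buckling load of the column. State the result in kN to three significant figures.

P_cr ≈ 2800 kN

I = a⁴/12 = 181⁴/12 = 8.944×10^7 mm⁴
I = 8.944×10^7 mm⁴ = 8.944×10^-5 m⁴
Effective length L_e = K·L = 2 × 4.06 = 8.120 m
P_cr = π²EI / L_e² = π² × 209×10⁹ × 8.944×10^-5 / 8.120² = 2.798×10^6 N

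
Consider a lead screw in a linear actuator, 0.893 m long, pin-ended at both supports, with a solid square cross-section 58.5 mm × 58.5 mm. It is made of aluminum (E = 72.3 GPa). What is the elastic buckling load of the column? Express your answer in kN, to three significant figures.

P_cr ≈ 873 kN

I = a⁴/12 = 58.5⁴/12 = 9.760×10^5 mm⁴
I = 9.760×10^5 mm⁴ = 9.760×10^-7 m⁴
Effective length L_e = K·L = 1 × 0.893 = 0.8930 m
P_cr = π²EI / L_e² = π² × 72.3×10⁹ × 9.760×10^-7 / 0.8930² = 8.733×10^5 N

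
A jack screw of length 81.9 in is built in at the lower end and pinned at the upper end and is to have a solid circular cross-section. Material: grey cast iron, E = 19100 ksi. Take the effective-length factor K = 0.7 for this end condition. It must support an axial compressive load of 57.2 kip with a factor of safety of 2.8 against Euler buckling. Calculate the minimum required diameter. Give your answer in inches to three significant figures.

d ≈ 2.75 in

Required P_cr = n·P = 2.8 × 57.2 = 160.2 kip
L_e = K·L = 0.7 × 81.9 = 57.33 in
Required I = P_cr·L_e²/(π²E) = 1.602×10^5 × 57.33² / (π² × 1.91×10^7) = 2.792 in⁴
Solid circle: I = πd⁴/64  ⇒  d = (64I/π)^(1/4) = (64×2.792/π)^(1/4) = 2.75 in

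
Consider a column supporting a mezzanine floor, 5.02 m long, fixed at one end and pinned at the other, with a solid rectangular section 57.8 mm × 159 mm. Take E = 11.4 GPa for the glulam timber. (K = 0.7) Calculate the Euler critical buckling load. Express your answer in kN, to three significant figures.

P_cr ≈ 23.3 kN

Buckling occurs about the weak axis: I_min = h·b³/12 with b = 57.8 mm (the shorter side).
I_min = 159×57.8³/12 = 2.559×10^6 mm⁴
I = 2.559×10^6 mm⁴ = 2.559×10^-6 m⁴
Effective length L_e = K·L = 0.7 × 5.02 = 3.514 m
P_cr = π²EI / L_e² = π² × 11.4×10⁹ × 2.559×10^-6 / 3.514² = 2.331×10^4 N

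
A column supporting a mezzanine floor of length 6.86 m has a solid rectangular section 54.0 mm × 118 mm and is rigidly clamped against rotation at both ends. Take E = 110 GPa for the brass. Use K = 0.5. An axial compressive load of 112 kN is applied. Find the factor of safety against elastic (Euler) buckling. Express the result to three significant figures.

n ≈ 1.28

Buckling occurs about the weak axis: I_min = h·b³/12 with b = 54.0 mm (the shorter side).
I_min = 118×54.0³/12 = 1.548×10^6 mm⁴
I = 1.548×10^6 mm⁴ = 1.548×10^-6 m⁴
Effective length L_e = K·L = 0.5 × 6.86 = 3.430 m
P_cr = π²EI / L_e² = π² × 110×10⁹ × 1.548×10^-6 / 3.430² = 1.429×10^5 N
Factor of safety n = P_cr / P = 142.88 / 112 = 1.28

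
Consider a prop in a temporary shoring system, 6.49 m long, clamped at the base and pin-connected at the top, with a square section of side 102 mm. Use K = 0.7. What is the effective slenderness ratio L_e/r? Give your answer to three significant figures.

λ ≈ 154

For a square r = a/√12 = 102/√12 = 29.44 mm
L_e = K·L = 0.7 × 6.49 m = 4.543 m = 4543.0 mm
λ = L_e / r_min = 4543.0 / 29.44 = 154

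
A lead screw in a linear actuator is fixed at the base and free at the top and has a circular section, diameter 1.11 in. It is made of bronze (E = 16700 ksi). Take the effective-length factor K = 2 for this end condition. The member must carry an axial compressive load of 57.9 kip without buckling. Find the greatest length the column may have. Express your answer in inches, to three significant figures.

I = πd⁴/64 = π×1.11⁴/64 = 7.452×10^-2 in⁴
At the buckling limit P_cr = P = 5.790×10^4 lb
From P_cr = π²EI/(K·L)²:  L = (1/K)·√(π²EI/P_cr) = (1/2)·√(π²×1.67×10^7×7.452×10^-2/5.790×10^4)
L = 7.28 in

L_max ≈ 7.28 in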